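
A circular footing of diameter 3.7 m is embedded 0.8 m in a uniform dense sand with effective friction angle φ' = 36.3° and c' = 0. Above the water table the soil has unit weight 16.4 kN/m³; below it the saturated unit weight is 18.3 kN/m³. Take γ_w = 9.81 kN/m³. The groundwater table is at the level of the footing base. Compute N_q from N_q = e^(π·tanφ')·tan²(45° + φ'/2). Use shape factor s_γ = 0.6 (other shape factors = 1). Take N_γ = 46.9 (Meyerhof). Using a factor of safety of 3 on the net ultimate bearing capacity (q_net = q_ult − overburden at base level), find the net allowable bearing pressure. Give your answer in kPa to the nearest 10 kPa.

q_all(net) ≈ 310 kPa

N_q = e^(π·tan36.3°)·tan²(63.15°) = 39.22.
Effective surcharge at the founding depth q = γ·D_f = 16.4 × 0.8 = 13.12 kPa.
The water table coincides with the base, so in the self-weight term γ → γ' = 8.49 kN/m³.
q_ult = q·N_q + 0.5·γ·B·N_γ·s_γ
     = 13.12 × 39.222 + 0.5 × 8.49 × 3.7 × 46.9 × 0.6
     = 514.6 + 441.98 = 956.58 kPa.
q_net = 956.58 − 13.12 = 943.46 kPa.
q_all(net) = 943.46 / 3 = 314.49 kPa.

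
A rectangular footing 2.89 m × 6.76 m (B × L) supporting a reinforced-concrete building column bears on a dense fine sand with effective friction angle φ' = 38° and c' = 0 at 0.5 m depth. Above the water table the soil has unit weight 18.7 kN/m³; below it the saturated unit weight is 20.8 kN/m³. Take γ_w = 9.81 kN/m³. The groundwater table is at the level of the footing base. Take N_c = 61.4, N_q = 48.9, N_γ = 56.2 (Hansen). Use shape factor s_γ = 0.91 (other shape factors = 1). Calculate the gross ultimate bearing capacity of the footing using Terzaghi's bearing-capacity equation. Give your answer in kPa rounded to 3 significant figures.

q_ult ≈ 1270 kPa

q = γ·D_f = 18.7 × 0.5 = 9.35 kPa.
For the ½γBN_γ term take γ' = 20.8 − 9.81 = 10.99 kN/m³ (soil below base is submerged).
q·N_q = 9.35 × 48.9 = 457.21 kPa
0.5·γ·B·N_γ·s_γ = 0.5 × 10.99 × 2.89 × 56.2 × 0.91 = 812.16 kPa
q_ult = 457.21 + 812.16 = 1269.4 kPa.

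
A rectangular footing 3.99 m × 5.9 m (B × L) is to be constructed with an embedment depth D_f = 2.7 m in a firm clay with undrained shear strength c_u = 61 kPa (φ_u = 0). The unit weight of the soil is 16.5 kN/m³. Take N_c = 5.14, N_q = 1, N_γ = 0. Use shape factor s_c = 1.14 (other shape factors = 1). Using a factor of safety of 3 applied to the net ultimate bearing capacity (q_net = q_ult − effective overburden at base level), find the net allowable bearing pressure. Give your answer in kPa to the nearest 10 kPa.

Effective surcharge at the founding depth q = γ·D_f = 16.5 × 2.7 = 44.55 kPa.
q_ult = c·N_c·s_c + q·N_q
     = 61 × 5.14 × 1.14 + 44.55 × 1
     = 357.44 + 44.55 = 401.99 kPa.
Net ultimate: q_net = 401.99 − 44.55 = 357.44 kPa.
q_all(net) = 357.44 / 3 = 119.15 kPa.

q_all(net) ≈ 120 kPa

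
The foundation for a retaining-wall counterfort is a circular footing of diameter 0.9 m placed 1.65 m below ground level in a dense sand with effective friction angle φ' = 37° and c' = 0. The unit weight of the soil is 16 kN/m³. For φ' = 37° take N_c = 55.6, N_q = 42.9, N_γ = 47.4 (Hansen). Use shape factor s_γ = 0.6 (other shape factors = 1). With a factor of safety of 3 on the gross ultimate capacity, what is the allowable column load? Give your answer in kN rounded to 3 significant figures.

P_all ≈ 284 kN

Overburden at base level: q = 16 × 1.65 = 26.4 kPa.
Surcharge term q·N_q = 26.4 × 42.9 = 1132.6 kPa; self-weight term 0.5·γ·B·N_γ·s_γ = 0.5 × 16 × 0.9 × 47.4 × 0.6 = 204.77 kPa.
q_ult = 1132.6 + 204.77 = 1337.3 kPa.
Gross allowable pressure q_all = 1337.3 / 3 = 445.78 kPa.
Footing area = 0.6362 m², so allowable column load = 445.78 × 0.6362 = 283.6 kN.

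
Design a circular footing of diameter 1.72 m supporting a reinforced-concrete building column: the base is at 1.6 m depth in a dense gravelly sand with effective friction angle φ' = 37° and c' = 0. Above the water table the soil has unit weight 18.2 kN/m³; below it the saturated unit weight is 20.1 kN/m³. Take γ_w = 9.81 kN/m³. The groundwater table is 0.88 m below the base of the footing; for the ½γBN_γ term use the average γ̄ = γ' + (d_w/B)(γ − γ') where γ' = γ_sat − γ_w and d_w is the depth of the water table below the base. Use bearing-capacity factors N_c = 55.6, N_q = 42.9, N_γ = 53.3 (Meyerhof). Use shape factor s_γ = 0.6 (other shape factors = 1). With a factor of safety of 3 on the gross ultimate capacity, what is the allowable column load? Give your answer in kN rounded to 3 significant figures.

P_all ≈ 1270 kN

Effective surcharge at the founding depth q = γ·D_f = 18.2 × 1.6 = 29.12 kPa.
With d_w = 0.88 m < B, γ̄ = 10.29 + (0.88/1.72) × (18.2 − 10.29) = 14.337 kN/m³.
q_ult = q·N_q + 0.5·γ·B·N_γ·s_γ
     = 29.12 × 42.9 + 0.5 × 14.337 × 1.72 × 53.3 × 0.6
     = 1249.2 + 394.31 = 1643.6 kPa.
Gross allowable pressure q_all = 1643.6 / 3 = 547.85 kPa.
Footing area = 2.3235 m², so allowable column load = 547.85 × 2.3235 = 1272.9 kN.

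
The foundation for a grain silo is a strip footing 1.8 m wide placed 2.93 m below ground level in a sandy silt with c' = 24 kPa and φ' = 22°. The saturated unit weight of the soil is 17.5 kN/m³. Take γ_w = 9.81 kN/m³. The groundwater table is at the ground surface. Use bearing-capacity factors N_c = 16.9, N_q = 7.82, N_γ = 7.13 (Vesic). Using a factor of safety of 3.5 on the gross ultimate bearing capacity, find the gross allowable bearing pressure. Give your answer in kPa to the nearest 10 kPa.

With the water table at the surface the whole profile is submerged: γ' = 17.5 − 9.81 = 7.69 kN/m³, so q = γ'·D_f = 22.532 kPa; the same γ' applies in the ½γBN_γ term.
q_ult = c·N_c + q·N_q + 0.5·γ·B·N_γ
     = 24 × 16.9 + 22.532 × 7.82 + 0.5 × 7.69 × 1.8 × 7.13
     = 405.6 + 176.2 + 49.347 = 631.14 kPa.
q_all = 631.14 / 3.5 = 180.33 kPa.

q_all ≈ 180 kPa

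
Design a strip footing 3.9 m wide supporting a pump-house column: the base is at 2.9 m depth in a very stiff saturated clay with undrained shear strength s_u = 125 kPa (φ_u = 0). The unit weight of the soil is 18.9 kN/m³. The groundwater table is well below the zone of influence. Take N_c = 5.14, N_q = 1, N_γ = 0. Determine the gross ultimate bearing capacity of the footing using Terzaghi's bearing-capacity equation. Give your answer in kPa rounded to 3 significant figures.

q = γ·D_f = 18.9 × 2.9 = 54.81 kPa.
c·N_c = 125 × 5.14 = 642.5 kPa
q·N_q = 54.81 × 1 = 54.81 kPa
q_ult = 642.5 + 54.81 = 697.31 kPa.

q_ult ≈ 697 kPa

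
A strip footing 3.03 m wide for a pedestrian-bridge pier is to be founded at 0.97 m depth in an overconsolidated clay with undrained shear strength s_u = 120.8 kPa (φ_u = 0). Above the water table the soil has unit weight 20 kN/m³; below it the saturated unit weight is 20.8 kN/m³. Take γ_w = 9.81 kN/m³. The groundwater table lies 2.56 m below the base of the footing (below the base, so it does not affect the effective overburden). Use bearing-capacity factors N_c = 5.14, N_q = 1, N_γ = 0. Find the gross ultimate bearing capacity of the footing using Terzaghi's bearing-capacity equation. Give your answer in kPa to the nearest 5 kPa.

Effective surcharge at the founding depth q = γ·D_f = 20 × 0.97 = 19.4 kPa.
q_ult = c·N_c + q·N_q
     = 120.8 × 5.14 + 19.4 × 1
     = 620.91 + 19.4 = 640.31 kPa.

q_ult ≈ 640 kPa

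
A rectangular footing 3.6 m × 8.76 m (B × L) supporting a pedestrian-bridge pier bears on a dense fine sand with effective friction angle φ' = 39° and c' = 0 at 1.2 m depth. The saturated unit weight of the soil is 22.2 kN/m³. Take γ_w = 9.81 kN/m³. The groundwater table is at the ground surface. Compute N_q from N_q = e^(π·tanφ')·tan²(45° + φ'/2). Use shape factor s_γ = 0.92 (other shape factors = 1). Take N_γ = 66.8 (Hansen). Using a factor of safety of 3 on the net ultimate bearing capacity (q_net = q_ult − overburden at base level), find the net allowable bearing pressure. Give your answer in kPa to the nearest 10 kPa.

q_all(net) ≈ 730 kPa

N_q = e^(π·tan39°)·tan²(64.5°) = 55.96.
With the water table at the surface the whole profile is submerged: γ' = 22.2 − 9.81 = 12.39 kN/m³, so q = γ'·D_f = 14.868 kPa; the same γ' applies in the ½γBN_γ term.
q_ult = q·N_q + 0.5·γ·B·N_γ·s_γ
     = 14.868 × 55.957 + 0.5 × 12.39 × 3.6 × 66.8 × 0.92
     = 831.98 + 1370.6 = 2202.6 kPa.
q_net = 2202.6 − 14.868 = 2187.7 kPa.
q_all(net) = 2187.7 / 3 = 729.23 kPa.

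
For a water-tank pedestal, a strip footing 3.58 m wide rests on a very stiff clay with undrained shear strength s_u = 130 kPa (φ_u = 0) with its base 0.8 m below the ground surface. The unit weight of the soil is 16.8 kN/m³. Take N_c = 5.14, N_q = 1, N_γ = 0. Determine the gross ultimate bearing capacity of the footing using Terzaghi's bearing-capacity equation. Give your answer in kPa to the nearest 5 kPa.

Effective surcharge at the founding depth q = γ·D_f = 16.8 × 0.8 = 13.44 kPa.
q_ult = c·N_c + q·N_q
     = 130 × 5.14 + 13.44 × 1
     = 668.2 + 13.44 = 681.64 kPa.

q_ult ≈ 680 kPa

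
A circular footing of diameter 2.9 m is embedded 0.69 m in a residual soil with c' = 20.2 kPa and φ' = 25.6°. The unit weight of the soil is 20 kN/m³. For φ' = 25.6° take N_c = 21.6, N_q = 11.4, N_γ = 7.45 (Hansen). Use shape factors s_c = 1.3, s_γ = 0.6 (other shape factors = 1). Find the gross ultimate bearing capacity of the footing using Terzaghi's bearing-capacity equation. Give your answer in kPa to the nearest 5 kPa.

q_ult ≈ 855 kPa

Effective surcharge at the founding depth q = γ·D_f = 20 × 0.69 = 13.8 kPa.
q_ult = c·N_c·s_c + q·N_q + 0.5·γ·B·N_γ·s_γ
     = 20.2 × 21.6 × 1.3 + 13.8 × 11.4 + 0.5 × 20 × 2.9 × 7.45 × 0.6
     = 567.22 + 157.32 + 129.63 = 854.17 kPa.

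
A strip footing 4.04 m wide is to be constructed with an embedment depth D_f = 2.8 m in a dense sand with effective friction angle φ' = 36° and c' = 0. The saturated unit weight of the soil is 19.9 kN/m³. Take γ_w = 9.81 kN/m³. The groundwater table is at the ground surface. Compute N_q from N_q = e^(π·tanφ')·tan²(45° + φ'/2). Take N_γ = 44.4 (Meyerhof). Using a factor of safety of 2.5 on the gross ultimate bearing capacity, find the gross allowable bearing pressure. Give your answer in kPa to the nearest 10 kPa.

q_all ≈ 790 kPa

N_q = e^(π·tan36°)·tan²(63°) = 37.75.
With the water table at the surface the whole profile is submerged: γ' = 19.9 − 9.81 = 10.09 kN/m³, so q = γ'·D_f = 28.252 kPa; the same γ' applies in the ½γBN_γ term.
q_ult = q·N_q + 0.5·γ·B·N_γ
     = 28.252 × 37.752 + 0.5 × 10.09 × 4.04 × 44.4
     = 1066.6 + 904.95 = 1971.5 kPa.
q_all = 1971.5 / 2.5 = 788.61 kPa.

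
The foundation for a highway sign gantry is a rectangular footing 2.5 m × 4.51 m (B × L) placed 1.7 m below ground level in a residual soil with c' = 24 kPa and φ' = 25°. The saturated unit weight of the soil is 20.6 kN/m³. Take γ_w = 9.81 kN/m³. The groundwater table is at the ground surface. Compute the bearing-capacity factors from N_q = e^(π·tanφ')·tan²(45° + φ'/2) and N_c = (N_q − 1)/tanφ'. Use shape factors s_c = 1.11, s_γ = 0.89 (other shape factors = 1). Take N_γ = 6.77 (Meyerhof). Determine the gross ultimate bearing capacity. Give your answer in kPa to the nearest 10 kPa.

tan25° = 0.4663, so N_q = e^(π×0.4663)·tan²(57.5°) = 4.327 × 2.464 = 10.66.
N_c = (10.66 − 1)/tan25° = 20.72.
γ' = 20.6 − 9.81 = 10.79 kN/m³ (submerged throughout). q = 10.79 × 1.7 = 18.343 kPa; the same γ' applies in the ½γBN_γ term.
c·N_c·s_c = 24 × 20.721 × 1.11 = 551.99 kPa
q·N_q = 18.343 × 10.662 = 195.58 kPa
0.5·γ·B·N_γ·s_γ = 0.5 × 10.79 × 2.5 × 6.77 × 0.89 = 81.266 kPa
q_ult = 551.99 + 195.58 + 81.266 = 828.84 kPa.

q_ult ≈ 830 kPa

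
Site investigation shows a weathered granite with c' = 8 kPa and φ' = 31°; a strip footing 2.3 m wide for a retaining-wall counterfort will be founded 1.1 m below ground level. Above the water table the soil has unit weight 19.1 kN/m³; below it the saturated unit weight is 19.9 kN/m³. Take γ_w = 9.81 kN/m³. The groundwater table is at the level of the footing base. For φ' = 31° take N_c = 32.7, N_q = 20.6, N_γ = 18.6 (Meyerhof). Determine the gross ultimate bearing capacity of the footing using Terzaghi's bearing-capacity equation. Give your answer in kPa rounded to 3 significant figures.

q_ult ≈ 910 kPa

Overburden at base level: q = 19.1 × 1.1 = 21.01 kPa.
Below the base the soil is submerged, so the ½γBN_γ term uses γ' = 19.9 − 9.81 = 10.09 kN/m³.
Cohesion term c·N_c = 8 × 32.7 = 261.6 kPa; surcharge term q·N_q = 21.01 × 20.6 = 432.81 kPa; self-weight term 0.5·γ·B·N_γ = 0.5 × 10.09 × 2.3 × 18.6 = 215.83 kPa.
q_ult = 261.6 + 432.81 + 215.83 = 910.23 kPa.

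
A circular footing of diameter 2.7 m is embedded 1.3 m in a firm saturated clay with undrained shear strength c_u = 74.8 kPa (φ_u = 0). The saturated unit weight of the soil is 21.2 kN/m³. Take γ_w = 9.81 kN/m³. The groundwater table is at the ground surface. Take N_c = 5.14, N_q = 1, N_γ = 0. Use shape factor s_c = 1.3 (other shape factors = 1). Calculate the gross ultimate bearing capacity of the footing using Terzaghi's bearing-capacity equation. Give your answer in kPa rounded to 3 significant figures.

Water table at ground surface, so effective unit weight γ' = 21.2 − 9.81 = 11.39 kN/m³ is used throughout; overburden q = 11.39 × 1.3 = 14.807 kPa.
Cohesion term c·N_c·s_c = 74.8 × 5.14 × 1.3 = 499.81 kPa; surcharge term q·N_q = 14.807 × 1 = 14.807 kPa.
q_ult = 499.81 + 14.807 = 514.62 kPa.

q_ult ≈ 515 kPa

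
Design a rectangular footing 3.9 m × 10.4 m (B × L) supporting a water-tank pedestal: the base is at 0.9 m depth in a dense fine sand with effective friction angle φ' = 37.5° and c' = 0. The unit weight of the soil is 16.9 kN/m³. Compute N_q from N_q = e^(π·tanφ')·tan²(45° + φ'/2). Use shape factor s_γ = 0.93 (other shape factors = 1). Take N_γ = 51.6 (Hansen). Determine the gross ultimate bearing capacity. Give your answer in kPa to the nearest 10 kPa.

q_ult ≈ 2280 kPa

tan37.5° = 0.7673, so N_q = e^(π×0.7673)·tan²(63.75°) = 11.141 × 4.112 = 45.81.
q = γ·D_f = 16.9 × 0.9 = 15.21 kPa.
q·N_q = 15.21 × 45.811 = 696.79 kPa
0.5·γ·B·N_γ·s_γ = 0.5 × 16.9 × 3.9 × 51.6 × 0.93 = 1581.4 kPa
q_ult = 696.79 + 1581.4 = 2278.2 kPa.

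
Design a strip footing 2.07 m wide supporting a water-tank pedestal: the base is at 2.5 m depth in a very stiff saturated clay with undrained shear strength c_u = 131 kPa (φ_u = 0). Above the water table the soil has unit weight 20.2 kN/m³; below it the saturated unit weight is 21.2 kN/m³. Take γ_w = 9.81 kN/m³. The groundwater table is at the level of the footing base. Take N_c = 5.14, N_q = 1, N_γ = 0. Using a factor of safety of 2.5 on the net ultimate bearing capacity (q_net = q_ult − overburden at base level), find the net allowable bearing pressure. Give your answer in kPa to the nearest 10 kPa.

q_all(net) ≈ 270 kPa

Overburden at base level: q = 20.2 × 2.5 = 50.5 kPa.
Cohesion term c·N_c = 131 × 5.14 = 673.34 kPa; surcharge term q·N_q = 50.5 × 1 = 50.5 kPa.
q_ult = 673.34 + 50.5 = 723.84 kPa.
q_net = 723.84 − 50.5 = 673.34 kPa.
q_all(net) = 673.34 / 2.5 = 269.34 kPa.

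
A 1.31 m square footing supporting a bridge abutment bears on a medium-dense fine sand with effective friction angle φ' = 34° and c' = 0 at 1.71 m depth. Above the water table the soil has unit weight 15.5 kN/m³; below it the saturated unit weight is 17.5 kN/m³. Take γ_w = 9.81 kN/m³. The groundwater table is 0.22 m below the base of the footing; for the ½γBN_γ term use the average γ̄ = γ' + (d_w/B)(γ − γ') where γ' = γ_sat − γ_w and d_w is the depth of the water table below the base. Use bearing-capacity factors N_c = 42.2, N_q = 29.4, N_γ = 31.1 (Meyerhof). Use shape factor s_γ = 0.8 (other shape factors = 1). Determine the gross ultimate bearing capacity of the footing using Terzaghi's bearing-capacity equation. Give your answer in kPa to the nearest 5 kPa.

q_ult ≈ 925 kPa

Effective surcharge at the founding depth q = γ·D_f = 15.5 × 1.71 = 26.505 kPa.
With d_w = 0.22 m < B, γ̄ = 7.69 + (0.22/1.31) × (15.5 − 7.69) = 9.0016 kN/m³.
q_ult = q·N_q + 0.5·γ·B·N_γ·s_γ
     = 26.505 × 29.4 + 0.5 × 9.0016 × 1.31 × 31.1 × 0.8
     = 779.25 + 146.69 = 925.94 kPa.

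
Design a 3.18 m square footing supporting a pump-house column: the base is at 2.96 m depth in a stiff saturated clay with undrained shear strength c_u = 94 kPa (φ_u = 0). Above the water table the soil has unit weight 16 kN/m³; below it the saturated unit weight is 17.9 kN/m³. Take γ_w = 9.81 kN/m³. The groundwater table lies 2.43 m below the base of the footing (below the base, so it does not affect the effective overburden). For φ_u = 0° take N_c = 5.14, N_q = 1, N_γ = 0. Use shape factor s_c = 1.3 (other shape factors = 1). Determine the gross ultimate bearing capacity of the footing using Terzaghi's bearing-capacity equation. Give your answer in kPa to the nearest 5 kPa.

q_ult ≈ 675 kPa

q = γ·D_f = 16 × 2.96 = 47.36 kPa.
c·N_c·s_c = 94 × 5.14 × 1.3 = 628.11 kPa
q·N_q = 47.36 × 1 = 47.36 kPa
q_ult = 628.11 + 47.36 = 675.47 kPa.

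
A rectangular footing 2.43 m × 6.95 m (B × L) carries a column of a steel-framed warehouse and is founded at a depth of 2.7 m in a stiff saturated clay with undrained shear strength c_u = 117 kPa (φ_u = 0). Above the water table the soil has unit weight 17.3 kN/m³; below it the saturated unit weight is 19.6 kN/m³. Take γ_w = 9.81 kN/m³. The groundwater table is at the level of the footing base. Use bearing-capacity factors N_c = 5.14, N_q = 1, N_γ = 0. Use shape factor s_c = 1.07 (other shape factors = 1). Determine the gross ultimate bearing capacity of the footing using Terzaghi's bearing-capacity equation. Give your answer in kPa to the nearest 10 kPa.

q = γ·D_f = 17.3 × 2.7 = 46.71 kPa.
c·N_c·s_c = 117 × 5.14 × 1.07 = 643.48 kPa
q·N_q = 46.71 × 1 = 46.71 kPa
q_ult = 643.48 + 46.71 = 690.19 kPa.

q_ult ≈ 690 kPa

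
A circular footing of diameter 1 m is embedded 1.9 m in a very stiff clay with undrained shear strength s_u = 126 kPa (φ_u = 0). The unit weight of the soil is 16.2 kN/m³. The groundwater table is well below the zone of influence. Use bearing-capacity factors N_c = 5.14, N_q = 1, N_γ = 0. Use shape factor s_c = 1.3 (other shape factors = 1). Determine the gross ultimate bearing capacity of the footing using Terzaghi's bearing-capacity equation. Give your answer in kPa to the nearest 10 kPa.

q_ult ≈ 870 kPa

q = γ·D_f = 16.2 × 1.9 = 30.78 kPa.
c·N_c·s_c = 126 × 5.14 × 1.3 = 841.93 kPa
q·N_q = 30.78 × 1 = 30.78 kPa
q_ult = 841.93 + 30.78 = 872.71 kPa.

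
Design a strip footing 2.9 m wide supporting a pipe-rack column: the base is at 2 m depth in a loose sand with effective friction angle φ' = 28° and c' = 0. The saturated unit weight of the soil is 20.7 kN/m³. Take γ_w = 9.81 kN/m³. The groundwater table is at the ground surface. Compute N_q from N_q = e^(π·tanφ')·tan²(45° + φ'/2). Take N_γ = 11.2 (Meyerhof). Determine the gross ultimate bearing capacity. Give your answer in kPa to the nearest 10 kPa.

q_ult ≈ 500 kPa

tan28° = 0.5317, so N_q = e^(π×0.5317)·tan²(59°) = 5.314 × 2.77 = 14.72.
With the water table at the surface the whole profile is submerged: γ' = 20.7 − 9.81 = 10.89 kN/m³, so q = γ'·D_f = 21.78 kPa; the same γ' applies in the ½γBN_γ term.
q_ult = q·N_q + 0.5·γ·B·N_γ
     = 21.78 × 14.72 + 0.5 × 10.89 × 2.9 × 11.2
     = 320.6 + 176.85 = 497.45 kPa.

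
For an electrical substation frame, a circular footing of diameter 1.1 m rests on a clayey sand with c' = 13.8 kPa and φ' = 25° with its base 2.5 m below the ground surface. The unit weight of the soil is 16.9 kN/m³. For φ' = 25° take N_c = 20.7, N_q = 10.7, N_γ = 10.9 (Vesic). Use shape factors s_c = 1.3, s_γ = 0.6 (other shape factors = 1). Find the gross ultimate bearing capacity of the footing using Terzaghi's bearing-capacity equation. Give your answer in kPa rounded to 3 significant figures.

q_ult ≈ 884 kPa

q = γ·D_f = 16.9 × 2.5 = 42.25 kPa.
c·N_c·s_c = 13.8 × 20.7 × 1.3 = 371.36 kPa
q·N_q = 42.25 × 10.7 = 452.07 kPa
0.5·γ·B·N_γ·s_γ = 0.5 × 16.9 × 1.1 × 10.9 × 0.6 = 60.789 kPa
q_ult = 371.36 + 452.07 + 60.789 = 884.22 kPa.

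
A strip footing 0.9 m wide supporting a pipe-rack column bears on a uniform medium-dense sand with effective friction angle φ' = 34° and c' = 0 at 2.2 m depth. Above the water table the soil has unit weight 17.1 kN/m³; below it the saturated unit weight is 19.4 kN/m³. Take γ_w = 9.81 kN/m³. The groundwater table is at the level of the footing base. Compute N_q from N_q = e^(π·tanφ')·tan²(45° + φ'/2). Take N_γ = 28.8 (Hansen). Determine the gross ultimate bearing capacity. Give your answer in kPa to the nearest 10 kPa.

q_ult ≈ 1230 kPa

tan34° = 0.6745, so N_q = e^(π×0.6745)·tan²(62°) = 8.323 × 3.537 = 29.44.
Overburden at base level: q = 17.1 × 2.2 = 37.62 kPa.
Below the base the soil is submerged, so the ½γBN_γ term uses γ' = 19.4 − 9.81 = 9.59 kN/m³.
Surcharge term q·N_q = 37.62 × 29.44 = 1107.5 kPa; self-weight term 0.5·γ·B·N_γ = 0.5 × 9.59 × 0.9 × 28.8 = 124.29 kPa.
q_ult = 1107.5 + 124.29 = 1231.8 kPa.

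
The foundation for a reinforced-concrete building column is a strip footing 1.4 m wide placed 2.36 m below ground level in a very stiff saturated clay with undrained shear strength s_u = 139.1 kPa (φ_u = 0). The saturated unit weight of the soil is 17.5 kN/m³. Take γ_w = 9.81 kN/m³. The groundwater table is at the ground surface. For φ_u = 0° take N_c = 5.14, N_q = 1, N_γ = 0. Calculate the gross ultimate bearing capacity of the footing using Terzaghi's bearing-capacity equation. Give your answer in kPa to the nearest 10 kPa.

q_ult ≈ 730 kPa

γ' = 17.5 − 9.81 = 7.69 kN/m³ (submerged throughout). q = 7.69 × 2.36 = 18.148 kPa.
c·N_c = 139.1 × 5.14 = 714.97 kPa
q·N_q = 18.148 × 1 = 18.148 kPa
q_ult = 714.97 + 18.148 = 733.12 kPa.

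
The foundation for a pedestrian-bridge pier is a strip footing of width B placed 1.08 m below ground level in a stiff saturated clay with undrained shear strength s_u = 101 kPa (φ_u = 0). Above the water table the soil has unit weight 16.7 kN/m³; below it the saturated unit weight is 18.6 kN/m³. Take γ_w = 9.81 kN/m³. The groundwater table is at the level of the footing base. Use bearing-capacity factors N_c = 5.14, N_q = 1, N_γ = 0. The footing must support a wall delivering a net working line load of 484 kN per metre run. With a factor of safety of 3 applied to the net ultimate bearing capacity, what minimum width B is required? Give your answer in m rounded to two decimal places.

B = 2.80 m

q = γ·D_f = 16.7 × 1.08 = 18.036 kPa.
c·N_c = 101 × 5.14 = 519.14 kPa
q·N_q = 18.036 × 1 = 18.036 kPa
q_ult = 519.14 + 18.036 = 537.18 kPa.
For φ = 0 the ½γBN_γ term vanishes, so q_ult is independent of B. q_net = 537.18 − 18.036 = 519.14 kPa; q_all(net) = 519.14/3 = 173.05 kPa.
Required width B = w / q_all(net) = 484 / 173.05 = 2.797 m.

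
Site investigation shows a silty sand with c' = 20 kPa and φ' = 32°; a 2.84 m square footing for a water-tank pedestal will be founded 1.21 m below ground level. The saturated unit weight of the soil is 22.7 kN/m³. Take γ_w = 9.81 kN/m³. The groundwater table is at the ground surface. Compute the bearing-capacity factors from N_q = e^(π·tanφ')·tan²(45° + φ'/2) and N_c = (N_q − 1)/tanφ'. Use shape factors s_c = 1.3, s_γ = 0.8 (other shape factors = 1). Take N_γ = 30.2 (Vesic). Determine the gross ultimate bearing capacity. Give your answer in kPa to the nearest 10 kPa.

tan32° = 0.6249, so N_q = e^(π×0.6249)·tan²(61°) = 7.121 × 3.255 = 23.18.
N_c = (23.18 − 1)/tan32° = 35.49.
γ' = 22.7 − 9.81 = 12.89 kN/m³ (submerged throughout). q = 12.89 × 1.21 = 15.597 kPa; the same γ' applies in the ½γBN_γ term.
c·N_c·s_c = 20 × 35.49 × 1.3 = 922.75 kPa
q·N_q = 15.597 × 23.177 = 361.49 kPa
0.5·γ·B·N_γ·s_γ = 0.5 × 12.89 × 2.84 × 30.2 × 0.8 = 442.22 kPa
q_ult = 922.75 + 361.49 + 442.22 = 1726.5 kPa.

q_ult ≈ 1730 kPa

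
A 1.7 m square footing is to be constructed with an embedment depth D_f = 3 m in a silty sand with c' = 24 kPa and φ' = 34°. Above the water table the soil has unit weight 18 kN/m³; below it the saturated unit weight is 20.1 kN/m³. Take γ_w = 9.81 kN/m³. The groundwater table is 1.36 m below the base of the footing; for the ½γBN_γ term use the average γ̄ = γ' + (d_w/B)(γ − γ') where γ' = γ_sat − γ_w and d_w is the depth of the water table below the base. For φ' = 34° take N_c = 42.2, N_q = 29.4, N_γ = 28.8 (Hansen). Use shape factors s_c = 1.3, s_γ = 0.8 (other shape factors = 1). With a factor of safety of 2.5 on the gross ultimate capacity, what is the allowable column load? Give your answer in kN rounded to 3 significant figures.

q = γ·D_f = 18 × 3 = 54 kPa.
γ' = 10.29 kN/m³; averaging over the depth B below the base, γ̄ = γ' + (d_w/B)(γ − γ') = 16.458 kN/m³.
c·N_c·s_c = 24 × 42.2 × 1.3 = 1316.6 kPa
q·N_q = 54 × 29.4 = 1587.6 kPa
0.5·γ·B·N_γ·s_γ = 0.5 × 16.458 × 1.7 × 28.8 × 0.8 = 322.31 kPa
q_ult = 1316.6 + 1587.6 + 322.31 = 3226.6 kPa.
Gross allowable pressure q_all = 3226.6 / 2.5 = 1290.6 kPa.
Footing area = 2.89 m², so allowable column load = 1290.6 × 2.89 = 3729.9 kN.

P_all ≈ 3730 kN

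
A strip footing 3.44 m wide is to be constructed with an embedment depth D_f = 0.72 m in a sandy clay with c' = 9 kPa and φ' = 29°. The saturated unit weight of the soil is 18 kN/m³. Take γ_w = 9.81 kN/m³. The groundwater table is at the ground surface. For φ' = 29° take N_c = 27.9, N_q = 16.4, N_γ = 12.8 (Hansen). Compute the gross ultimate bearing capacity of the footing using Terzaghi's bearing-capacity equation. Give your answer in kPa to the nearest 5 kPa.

Water table at ground surface, so effective unit weight γ' = 18 − 9.81 = 8.19 kN/m³ is used throughout; overburden q = 8.19 × 0.72 = 5.8968 kPa; the same γ' applies in the ½γBN_γ term.
Cohesion term c·N_c = 9 × 27.9 = 251.1 kPa; surcharge term q·N_q = 5.8968 × 16.4 = 96.708 kPa; self-weight term 0.5·γ·B·N_γ = 0.5 × 8.19 × 3.44 × 12.8 = 180.31 kPa.
q_ult = 251.1 + 96.708 + 180.31 = 528.12 kPa.

q_ult ≈ 530 kPa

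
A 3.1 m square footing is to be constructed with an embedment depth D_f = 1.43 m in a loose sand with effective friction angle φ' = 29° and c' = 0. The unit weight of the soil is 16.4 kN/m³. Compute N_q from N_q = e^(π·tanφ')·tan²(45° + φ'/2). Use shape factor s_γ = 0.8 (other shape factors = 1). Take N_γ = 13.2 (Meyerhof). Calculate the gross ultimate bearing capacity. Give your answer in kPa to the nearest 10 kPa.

tan29° = 0.5543, so N_q = e^(π×0.5543)·tan²(59.5°) = 5.705 × 2.882 = 16.44.
Effective surcharge at the founding depth q = γ·D_f = 16.4 × 1.43 = 23.452 kPa.
q_ult = q·N_q + 0.5·γ·B·N_γ·s_γ
     = 23.452 × 16.443 + 0.5 × 16.4 × 3.1 × 13.2 × 0.8
     = 385.63 + 268.44 = 654.06 kPa.

q_ult ≈ 650 kPa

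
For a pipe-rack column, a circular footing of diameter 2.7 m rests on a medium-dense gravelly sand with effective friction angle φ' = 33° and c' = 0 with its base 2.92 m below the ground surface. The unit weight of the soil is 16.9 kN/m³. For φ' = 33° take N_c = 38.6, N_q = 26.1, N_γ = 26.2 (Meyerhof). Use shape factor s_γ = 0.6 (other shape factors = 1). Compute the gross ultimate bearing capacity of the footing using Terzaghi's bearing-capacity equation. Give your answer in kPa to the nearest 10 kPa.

q = γ·D_f = 16.9 × 2.92 = 49.348 kPa.
q·N_q = 49.348 × 26.1 = 1288 kPa
0.5·γ·B·N_γ·s_γ = 0.5 × 16.9 × 2.7 × 26.2 × 0.6 = 358.65 kPa
q_ult = 1288 + 358.65 = 1646.6 kPa.

q_ult ≈ 1650 kPa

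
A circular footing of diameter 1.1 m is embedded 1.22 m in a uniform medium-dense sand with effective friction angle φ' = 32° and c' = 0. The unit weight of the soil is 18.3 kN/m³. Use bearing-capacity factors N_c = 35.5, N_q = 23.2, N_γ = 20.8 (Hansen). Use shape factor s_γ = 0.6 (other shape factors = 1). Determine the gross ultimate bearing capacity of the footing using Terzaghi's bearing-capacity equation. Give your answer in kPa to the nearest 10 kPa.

q_ult ≈ 640 kPa

Effective surcharge at the founding depth q = γ·D_f = 18.3 × 1.22 = 22.326 kPa.
q_ult = q·N_q + 0.5·γ·B·N_γ·s_γ
     = 22.326 × 23.2 + 0.5 × 18.3 × 1.1 × 20.8 × 0.6
     = 517.96 + 125.61 = 643.57 kPa.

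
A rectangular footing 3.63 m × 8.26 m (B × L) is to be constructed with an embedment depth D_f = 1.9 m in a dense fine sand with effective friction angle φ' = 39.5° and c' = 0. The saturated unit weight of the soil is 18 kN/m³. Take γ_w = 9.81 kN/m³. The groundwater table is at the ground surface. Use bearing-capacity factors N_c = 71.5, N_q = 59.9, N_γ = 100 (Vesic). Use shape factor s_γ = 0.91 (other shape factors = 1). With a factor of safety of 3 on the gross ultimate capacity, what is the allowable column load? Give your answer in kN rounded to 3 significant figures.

γ' = 18 − 9.81 = 8.19 kN/m³ (submerged throughout). q = 8.19 × 1.9 = 15.561 kPa; the same γ' applies in the ½γBN_γ term.
q·N_q = 15.561 × 59.9 = 932.1 kPa
0.5·γ·B·N_γ·s_γ = 0.5 × 8.19 × 3.63 × 100 × 0.91 = 1352.7 kPa
q_ult = 932.1 + 1352.7 = 2284.8 kPa.
Gross allowable pressure q_all = 2284.8 / 3 = 761.6 kPa.
Footing area = 29.9838 m², so allowable column load = 761.6 × 29.9838 = 22836 kN.

P_all ≈ 22800 kN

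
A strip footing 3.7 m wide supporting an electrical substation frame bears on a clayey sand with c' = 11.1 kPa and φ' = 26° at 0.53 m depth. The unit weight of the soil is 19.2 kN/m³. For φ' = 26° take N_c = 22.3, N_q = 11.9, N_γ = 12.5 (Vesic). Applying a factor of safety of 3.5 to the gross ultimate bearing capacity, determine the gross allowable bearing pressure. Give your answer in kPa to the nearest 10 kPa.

Effective surcharge at the founding depth q = γ·D_f = 19.2 × 0.53 = 10.176 kPa.
q_ult = c·N_c + q·N_q + 0.5·γ·B·N_γ
     = 11.1 × 22.3 + 10.176 × 11.9 + 0.5 × 19.2 × 3.7 × 12.5
     = 247.53 + 121.09 + 444 = 812.62 kPa.
q_all = q_ult / FS = 812.62 / 3.5 = 232.18 kPa.

q_all ≈ 230 kPa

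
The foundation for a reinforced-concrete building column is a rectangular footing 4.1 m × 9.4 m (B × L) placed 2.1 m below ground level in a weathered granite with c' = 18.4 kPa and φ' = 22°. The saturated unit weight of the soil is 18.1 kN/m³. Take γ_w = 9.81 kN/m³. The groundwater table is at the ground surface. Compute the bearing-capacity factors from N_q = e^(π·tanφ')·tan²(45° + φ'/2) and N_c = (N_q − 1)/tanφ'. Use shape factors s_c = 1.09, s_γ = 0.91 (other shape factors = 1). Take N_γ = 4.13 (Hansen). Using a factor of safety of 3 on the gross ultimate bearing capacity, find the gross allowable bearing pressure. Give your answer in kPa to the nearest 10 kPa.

N_q = e^(π·tan22°)·tan²(56°) = 7.82; N_c = (N_q − 1)/tanφ' = 16.88.
γ' = 18.1 − 9.81 = 8.29 kN/m³ (submerged throughout). q = 8.29 × 2.1 = 17.409 kPa; the same γ' applies in the ½γBN_γ term.
c·N_c·s_c = 18.4 × 16.883 × 1.09 = 338.6 kPa
q·N_q = 17.409 × 7.8211 = 136.16 kPa
0.5·γ·B·N_γ·s_γ = 0.5 × 8.29 × 4.1 × 4.13 × 0.91 = 63.87 kPa
q_ult = 338.6 + 136.16 + 63.87 = 538.63 kPa.
q_all = 538.63 / 3 = 179.54 kPa.

q_all ≈ 180 kPa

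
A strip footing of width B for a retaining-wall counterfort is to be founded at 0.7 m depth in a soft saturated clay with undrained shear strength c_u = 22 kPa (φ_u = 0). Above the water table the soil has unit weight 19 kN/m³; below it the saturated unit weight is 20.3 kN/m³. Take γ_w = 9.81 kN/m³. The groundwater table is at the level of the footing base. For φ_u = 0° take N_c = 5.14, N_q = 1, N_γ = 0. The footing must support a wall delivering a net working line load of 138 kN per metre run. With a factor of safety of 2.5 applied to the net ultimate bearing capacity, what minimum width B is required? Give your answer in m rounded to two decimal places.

Effective surcharge at the founding depth q = γ·D_f = 19 × 0.7 = 13.3 kPa.
q_ult = c·N_c + q·N_q
     = 22 × 5.14 + 13.3 × 1
     = 113.08 + 13.3 = 126.38 kPa.
For φ = 0 the ½γBN_γ term vanishes, so q_ult is independent of B. q_net = 126.38 − 13.3 = 113.08 kPa; q_all(net) = 113.08/2.5 = 45.232 kPa.
Required width B = w / q_all(net) = 138 / 45.232 = 3.051 m.

B = 3.05 m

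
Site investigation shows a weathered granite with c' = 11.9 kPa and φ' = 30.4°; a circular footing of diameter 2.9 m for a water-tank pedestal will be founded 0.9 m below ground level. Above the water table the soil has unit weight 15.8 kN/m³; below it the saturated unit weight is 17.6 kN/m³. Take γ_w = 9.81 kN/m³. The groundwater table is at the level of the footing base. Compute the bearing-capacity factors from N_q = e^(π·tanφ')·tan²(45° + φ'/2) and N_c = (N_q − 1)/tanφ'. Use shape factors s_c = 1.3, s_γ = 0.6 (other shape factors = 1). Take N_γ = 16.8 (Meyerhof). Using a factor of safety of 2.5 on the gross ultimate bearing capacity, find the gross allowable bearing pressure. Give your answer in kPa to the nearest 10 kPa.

N_q = e^(π·tan30.4°)·tan²(60.2°) = 19.26; N_c = (N_q − 1)/tanφ' = 31.12.
Effective surcharge at the founding depth q = γ·D_f = 15.8 × 0.9 = 14.22 kPa.
The water table coincides with the base, so in the self-weight term γ → γ' = 7.79 kN/m³.
q_ult = c·N_c·s_c + q·N_q + 0.5·γ·B·N_γ·s_γ
     = 11.9 × 31.12 × 1.3 + 14.22 × 19.258 + 0.5 × 7.79 × 2.9 × 16.8 × 0.6
     = 481.43 + 273.85 + 113.86 = 869.14 kPa.
q_all = 869.14 / 2.5 = 347.65 kPa.

q_all ≈ 350 kPa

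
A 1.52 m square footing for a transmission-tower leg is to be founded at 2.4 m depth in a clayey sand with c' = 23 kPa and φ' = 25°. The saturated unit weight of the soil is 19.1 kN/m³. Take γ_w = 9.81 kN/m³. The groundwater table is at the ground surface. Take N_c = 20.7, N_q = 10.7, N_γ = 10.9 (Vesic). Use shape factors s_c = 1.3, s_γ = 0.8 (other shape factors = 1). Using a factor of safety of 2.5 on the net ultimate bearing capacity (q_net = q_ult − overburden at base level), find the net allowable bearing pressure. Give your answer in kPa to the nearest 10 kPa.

With the water table at the surface the whole profile is submerged: γ' = 19.1 − 9.81 = 9.29 kN/m³, so q = γ'·D_f = 22.296 kPa; the same γ' applies in the ½γBN_γ term.
q_ult = c·N_c·s_c + q·N_q + 0.5·γ·B·N_γ·s_γ
     = 23 × 20.7 × 1.3 + 22.296 × 10.7 + 0.5 × 9.29 × 1.52 × 10.9 × 0.8
     = 618.93 + 238.57 + 61.567 = 919.06 kPa.
q_net = 919.06 − 22.296 = 896.77 kPa.
q_all(net) = 896.77 / 2.5 = 358.71 kPa.

q_all(net) ≈ 360 kPa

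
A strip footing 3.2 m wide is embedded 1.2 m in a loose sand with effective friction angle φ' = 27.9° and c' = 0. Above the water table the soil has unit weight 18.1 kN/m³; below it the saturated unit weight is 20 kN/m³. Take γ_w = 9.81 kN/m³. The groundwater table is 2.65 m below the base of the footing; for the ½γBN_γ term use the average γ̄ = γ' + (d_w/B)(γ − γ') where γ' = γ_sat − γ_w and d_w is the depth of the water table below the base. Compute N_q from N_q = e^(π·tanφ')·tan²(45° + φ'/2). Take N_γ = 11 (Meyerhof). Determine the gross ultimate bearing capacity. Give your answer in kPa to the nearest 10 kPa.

q_ult ≈ 610 kPa

tan27.9° = 0.5295, so N_q = e^(π×0.5295)·tan²(58.95°) = 5.277 × 2.759 = 14.56.
Overburden at base level: q = 18.1 × 1.2 = 21.72 kPa.
The water table is 2.65 m below the base (< B = 3.2 m), so the ½γBN_γ term uses γ̄ = γ' + (d_w/B)(γ − γ') = 10.19 + (2.65/3.2)(18.1 − 10.19) = 16.74 kN/m³.
Surcharge term q·N_q = 21.72 × 14.559 = 316.23 kPa; self-weight term 0.5·γ·B·N_γ = 0.5 × 16.74 × 3.2 × 11 = 294.63 kPa.
q_ult = 316.23 + 294.63 = 610.86 kPa.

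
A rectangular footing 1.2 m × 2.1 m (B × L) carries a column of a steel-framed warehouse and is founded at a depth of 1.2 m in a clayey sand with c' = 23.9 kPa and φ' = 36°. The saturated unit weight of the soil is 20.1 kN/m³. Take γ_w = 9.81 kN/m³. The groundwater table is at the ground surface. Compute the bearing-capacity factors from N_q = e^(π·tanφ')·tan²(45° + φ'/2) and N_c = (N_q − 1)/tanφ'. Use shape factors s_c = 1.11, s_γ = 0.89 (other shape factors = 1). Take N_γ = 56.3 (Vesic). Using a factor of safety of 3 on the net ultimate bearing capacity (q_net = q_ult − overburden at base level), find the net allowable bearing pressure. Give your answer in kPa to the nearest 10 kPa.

q_all(net) ≈ 700 kPa

N_q = e^(π·tan36°)·tan²(63°) = 37.75; N_c = (N_q − 1)/tanφ' = 50.59.
γ' = 20.1 − 9.81 = 10.29 kN/m³ (submerged throughout). q = 10.29 × 1.2 = 12.348 kPa; the same γ' applies in the ½γBN_γ term.
c·N_c·s_c = 23.9 × 50.585 × 1.11 = 1342 kPa
q·N_q = 12.348 × 37.752 = 466.17 kPa
0.5·γ·B·N_γ·s_γ = 0.5 × 10.29 × 1.2 × 56.3 × 0.89 = 309.36 kPa
q_ult = 1342 + 466.17 + 309.36 = 2117.5 kPa.
q_net = 2117.5 − 12.348 = 2105.2 kPa.
q_all(net) = 2105.2 / 3 = 701.72 kPa.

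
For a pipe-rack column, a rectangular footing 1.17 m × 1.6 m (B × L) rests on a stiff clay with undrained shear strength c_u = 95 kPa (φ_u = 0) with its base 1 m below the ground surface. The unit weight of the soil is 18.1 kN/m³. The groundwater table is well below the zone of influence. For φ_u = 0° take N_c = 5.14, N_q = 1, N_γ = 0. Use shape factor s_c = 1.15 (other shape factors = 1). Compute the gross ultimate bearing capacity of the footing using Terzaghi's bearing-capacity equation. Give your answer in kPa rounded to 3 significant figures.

Effective surcharge at the founding depth q = γ·D_f = 18.1 × 1 = 18.1 kPa.
q_ult = c·N_c·s_c + q·N_q
     = 95 × 5.14 × 1.15 + 18.1 × 1
     = 561.54 + 18.1 = 579.64 kPa.

q_ult ≈ 580 kPa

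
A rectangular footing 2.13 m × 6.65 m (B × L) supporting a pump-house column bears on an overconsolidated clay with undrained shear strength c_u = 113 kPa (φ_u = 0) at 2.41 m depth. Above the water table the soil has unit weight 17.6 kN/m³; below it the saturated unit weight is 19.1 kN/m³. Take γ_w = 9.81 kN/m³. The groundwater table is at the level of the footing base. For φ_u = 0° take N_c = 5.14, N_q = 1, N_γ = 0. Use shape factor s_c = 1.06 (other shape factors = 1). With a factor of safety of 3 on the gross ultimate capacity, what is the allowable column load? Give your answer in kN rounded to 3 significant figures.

P_all ≈ 3110 kN

Overburden at base level: q = 17.6 × 2.41 = 42.416 kPa.
Cohesion term c·N_c·s_c = 113 × 5.14 × 1.06 = 615.67 kPa; surcharge term q·N_q = 42.416 × 1 = 42.416 kPa.
q_ult = 615.67 + 42.416 = 658.09 kPa.
Gross allowable pressure q_all = 658.09 / 3 = 219.36 kPa.
Footing area = 14.1645 m², so allowable column load = 219.36 × 14.1645 = 3107.1 kN.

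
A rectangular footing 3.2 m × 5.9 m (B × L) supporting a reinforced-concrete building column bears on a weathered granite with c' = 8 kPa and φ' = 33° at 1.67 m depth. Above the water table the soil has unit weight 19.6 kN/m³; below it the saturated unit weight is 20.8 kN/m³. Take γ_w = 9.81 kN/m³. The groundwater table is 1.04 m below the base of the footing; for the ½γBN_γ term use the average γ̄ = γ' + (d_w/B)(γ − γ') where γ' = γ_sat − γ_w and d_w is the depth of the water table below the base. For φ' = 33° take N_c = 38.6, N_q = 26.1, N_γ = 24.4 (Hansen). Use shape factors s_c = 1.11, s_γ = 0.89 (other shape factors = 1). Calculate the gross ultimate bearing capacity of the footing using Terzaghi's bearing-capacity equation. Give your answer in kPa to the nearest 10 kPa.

q_ult ≈ 1680 kPa

Effective surcharge at the founding depth q = γ·D_f = 19.6 × 1.67 = 32.732 kPa.
With d_w = 1.04 m < B, γ̄ = 10.99 + (1.04/3.2) × (19.6 − 10.99) = 13.788 kN/m³.
q_ult = c·N_c·s_c + q·N_q + 0.5·γ·B·N_γ·s_γ
     = 8 × 38.6 × 1.11 + 32.732 × 26.1 + 0.5 × 13.788 × 3.2 × 24.4 × 0.89
     = 342.77 + 854.31 + 479.08 = 1676.2 kPa.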